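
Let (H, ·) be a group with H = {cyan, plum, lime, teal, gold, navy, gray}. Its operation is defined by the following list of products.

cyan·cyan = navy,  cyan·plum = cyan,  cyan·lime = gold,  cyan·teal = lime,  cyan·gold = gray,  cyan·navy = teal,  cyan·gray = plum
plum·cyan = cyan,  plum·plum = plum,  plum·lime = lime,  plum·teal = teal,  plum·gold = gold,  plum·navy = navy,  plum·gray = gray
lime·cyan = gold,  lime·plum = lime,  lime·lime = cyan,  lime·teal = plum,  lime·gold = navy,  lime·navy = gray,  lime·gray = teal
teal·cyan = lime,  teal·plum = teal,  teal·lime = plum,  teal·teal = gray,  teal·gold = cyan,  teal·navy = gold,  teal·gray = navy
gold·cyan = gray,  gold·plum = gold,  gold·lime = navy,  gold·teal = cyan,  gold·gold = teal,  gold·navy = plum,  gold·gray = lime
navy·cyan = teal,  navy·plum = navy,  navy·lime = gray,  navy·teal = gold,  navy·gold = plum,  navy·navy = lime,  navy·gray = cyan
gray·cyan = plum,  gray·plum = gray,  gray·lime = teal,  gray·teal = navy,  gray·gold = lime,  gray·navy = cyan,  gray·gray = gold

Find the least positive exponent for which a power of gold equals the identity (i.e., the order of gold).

7

The identity element is plum (its row matches the header).
gold^1 = gold
gold^2 = gold·gold = teal
gold^3 = teal·gold = cyan
gold^4 = cyan·gold = gray
gold^5 = gray·gold = lime
gold^6 = lime·gold = navy
gold^7 = navy·gold = plum
The first power of gold equal to the identity is gold^7, so ord(gold) = 7.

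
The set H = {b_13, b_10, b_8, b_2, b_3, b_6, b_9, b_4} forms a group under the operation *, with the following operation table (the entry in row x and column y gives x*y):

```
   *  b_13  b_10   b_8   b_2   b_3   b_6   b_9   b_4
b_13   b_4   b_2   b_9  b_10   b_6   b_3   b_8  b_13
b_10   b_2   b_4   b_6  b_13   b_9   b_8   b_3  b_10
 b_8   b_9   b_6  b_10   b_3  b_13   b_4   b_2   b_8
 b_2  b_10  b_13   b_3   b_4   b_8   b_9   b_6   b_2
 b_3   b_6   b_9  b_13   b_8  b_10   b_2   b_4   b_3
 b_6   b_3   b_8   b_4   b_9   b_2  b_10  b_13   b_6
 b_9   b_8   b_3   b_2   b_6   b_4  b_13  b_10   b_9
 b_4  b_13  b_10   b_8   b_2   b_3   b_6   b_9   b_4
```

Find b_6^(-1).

b_8

First locate the identity: row b_4 matches the header, so b_4 is the identity.
Scan row b_6 for b_4: b_6*b_8 = b_4. Hence b_6^(-1) = b_8.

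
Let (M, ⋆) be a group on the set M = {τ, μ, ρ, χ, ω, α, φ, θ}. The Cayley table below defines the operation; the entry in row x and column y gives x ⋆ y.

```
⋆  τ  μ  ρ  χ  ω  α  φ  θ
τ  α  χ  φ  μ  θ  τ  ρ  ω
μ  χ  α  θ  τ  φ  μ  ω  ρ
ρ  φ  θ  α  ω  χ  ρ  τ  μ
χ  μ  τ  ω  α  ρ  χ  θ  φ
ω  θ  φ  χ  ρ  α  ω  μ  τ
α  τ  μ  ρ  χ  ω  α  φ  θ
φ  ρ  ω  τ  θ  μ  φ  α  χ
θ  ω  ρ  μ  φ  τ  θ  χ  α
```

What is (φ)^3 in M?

φ^1 = φ
φ^2 = φ ⋆ φ = α
φ^3 = α ⋆ φ = φ
(Structurally, M here is isomorphic to the elementary abelian group (Z_2)^3.)

φ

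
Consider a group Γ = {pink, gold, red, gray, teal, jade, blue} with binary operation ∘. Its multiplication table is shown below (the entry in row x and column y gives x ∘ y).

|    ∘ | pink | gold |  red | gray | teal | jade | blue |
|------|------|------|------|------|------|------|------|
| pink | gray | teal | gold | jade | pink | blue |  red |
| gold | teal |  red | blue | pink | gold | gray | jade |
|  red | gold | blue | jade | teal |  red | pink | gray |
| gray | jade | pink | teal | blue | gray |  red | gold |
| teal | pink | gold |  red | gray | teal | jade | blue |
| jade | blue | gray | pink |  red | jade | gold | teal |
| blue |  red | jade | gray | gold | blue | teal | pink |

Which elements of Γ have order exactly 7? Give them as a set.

Identity is teal. Compute the order of each non-identity element by repeated multiplication:
  pink: pink → gray → jade → blue → red → gold → teal  (order 7)
  gold: gold → red → blue → jade → gray → pink → teal  (order 7)
  red: red → jade → pink → gold → blue → gray → teal  (order 7)
  gray: gray → blue → gold → pink → jade → red → teal  (order 7)
  jade: jade → gold → gray → red → pink → blue → teal  (order 7)
  blue: blue → pink → red → gray → gold → jade → teal  (order 7)
Elements of order 7: {blue, gold, gray, jade, pink, red}.

{blue, gold, gray, jade, pink, red}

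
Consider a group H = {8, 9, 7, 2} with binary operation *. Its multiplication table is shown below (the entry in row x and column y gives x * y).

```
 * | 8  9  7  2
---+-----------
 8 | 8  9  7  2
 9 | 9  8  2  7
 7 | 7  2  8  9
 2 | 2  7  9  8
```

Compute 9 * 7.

Read row 9, column 7: 9 * 7 = 2.
(Structurally, H here is isomorphic to the Klein four-group V_4.)

2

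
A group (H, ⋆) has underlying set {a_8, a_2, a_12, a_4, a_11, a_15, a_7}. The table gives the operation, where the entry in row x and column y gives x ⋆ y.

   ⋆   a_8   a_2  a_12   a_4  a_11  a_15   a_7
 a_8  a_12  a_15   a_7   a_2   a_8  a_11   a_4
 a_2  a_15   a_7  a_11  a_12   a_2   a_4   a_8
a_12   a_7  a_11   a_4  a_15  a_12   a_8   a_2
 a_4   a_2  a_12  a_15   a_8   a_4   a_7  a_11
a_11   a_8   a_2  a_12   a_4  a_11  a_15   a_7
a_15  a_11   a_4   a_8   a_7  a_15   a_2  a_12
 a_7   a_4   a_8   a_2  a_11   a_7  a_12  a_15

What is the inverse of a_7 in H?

a_4

First locate the identity: row a_11 matches the header, so a_11 is the identity.
Scan row a_7 for a_11: a_7 ⋆ a_4 = a_11. Hence a_7^(-1) = a_4.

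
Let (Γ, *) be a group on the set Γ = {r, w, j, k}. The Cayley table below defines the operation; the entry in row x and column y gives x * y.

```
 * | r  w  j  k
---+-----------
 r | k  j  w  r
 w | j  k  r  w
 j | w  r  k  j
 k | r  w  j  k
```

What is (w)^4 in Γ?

k

w^1 = w
w^2 = w * w = k
w^3 = k * w = w
w^4 = w * w = k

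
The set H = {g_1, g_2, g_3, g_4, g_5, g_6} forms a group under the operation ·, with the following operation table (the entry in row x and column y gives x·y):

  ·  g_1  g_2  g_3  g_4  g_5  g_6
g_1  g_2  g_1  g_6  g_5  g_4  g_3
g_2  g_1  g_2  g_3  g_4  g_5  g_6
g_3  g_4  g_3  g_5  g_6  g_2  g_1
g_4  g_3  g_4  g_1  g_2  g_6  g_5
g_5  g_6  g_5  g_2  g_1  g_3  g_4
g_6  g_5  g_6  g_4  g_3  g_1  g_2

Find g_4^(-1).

First locate the identity: row g_2 matches the header, so g_2 is the identity.
Scan row g_4 for g_2: g_4·g_4 = g_2. Hence g_4^(-1) = g_4.
(Structurally, H here is isomorphic to the symmetric group S_3.)

g_4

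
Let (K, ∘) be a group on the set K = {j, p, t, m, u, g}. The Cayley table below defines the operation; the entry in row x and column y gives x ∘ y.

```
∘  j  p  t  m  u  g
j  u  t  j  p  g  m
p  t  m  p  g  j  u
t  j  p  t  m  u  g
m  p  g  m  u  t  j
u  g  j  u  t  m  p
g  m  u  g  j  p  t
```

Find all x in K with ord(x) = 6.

{j, p}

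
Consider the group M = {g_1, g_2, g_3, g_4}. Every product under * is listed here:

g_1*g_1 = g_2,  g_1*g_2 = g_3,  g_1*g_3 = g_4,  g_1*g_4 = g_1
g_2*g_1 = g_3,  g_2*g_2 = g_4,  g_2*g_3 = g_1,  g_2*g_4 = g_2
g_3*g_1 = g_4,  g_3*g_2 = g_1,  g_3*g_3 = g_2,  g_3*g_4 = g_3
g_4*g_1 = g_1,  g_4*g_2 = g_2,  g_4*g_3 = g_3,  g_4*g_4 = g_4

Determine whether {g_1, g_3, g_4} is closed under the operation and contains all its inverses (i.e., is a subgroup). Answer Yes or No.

No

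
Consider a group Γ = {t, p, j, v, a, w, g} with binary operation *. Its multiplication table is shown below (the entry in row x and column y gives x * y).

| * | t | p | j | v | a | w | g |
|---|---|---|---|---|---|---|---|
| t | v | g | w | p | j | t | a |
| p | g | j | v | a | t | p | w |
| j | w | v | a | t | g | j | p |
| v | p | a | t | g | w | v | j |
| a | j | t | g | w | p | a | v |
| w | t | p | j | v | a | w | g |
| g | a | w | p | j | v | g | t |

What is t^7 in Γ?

t^1 = t
t^2 = t * t = v
t^3 = v * t = p
t^4 = p * t = g
t^5 = g * t = a
t^6 = a * t = j
t^7 = j * t = w

w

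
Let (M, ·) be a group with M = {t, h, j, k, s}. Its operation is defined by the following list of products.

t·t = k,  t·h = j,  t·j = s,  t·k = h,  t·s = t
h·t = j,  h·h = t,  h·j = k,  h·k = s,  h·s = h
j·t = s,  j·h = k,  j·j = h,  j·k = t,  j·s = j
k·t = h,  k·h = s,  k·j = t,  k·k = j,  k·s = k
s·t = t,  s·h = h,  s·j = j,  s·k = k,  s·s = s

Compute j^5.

s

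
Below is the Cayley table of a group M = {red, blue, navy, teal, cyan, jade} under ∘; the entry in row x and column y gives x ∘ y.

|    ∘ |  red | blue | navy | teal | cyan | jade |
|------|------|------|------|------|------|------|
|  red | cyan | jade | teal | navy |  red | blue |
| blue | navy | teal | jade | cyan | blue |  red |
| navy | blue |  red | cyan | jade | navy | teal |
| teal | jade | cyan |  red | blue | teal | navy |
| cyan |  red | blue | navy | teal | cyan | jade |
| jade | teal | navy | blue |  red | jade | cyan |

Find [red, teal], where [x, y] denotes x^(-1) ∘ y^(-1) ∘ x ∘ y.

Identity is cyan; from the table red^(-1) = red and teal^(-1) = blue.
red ∘ blue = jade
jade ∘ red = teal
teal ∘ teal = blue

blue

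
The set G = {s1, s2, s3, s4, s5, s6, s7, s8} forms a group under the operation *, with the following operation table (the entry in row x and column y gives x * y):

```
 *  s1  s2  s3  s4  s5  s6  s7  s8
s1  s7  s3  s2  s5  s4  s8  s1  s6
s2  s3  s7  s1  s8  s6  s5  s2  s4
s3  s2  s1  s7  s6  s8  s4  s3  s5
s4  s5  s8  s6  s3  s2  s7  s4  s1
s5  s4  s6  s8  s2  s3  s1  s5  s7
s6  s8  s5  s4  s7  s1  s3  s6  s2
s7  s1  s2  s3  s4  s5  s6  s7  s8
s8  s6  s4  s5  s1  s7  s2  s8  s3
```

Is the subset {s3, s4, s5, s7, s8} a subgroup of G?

s8 * s4 = s1, which is not in {s3, s4, s5, s7, s8}.
The subset is not closed under *, so it is not a subgroup.
(Structurally, G here is isomorphic to Z_2 x Z_4.)

No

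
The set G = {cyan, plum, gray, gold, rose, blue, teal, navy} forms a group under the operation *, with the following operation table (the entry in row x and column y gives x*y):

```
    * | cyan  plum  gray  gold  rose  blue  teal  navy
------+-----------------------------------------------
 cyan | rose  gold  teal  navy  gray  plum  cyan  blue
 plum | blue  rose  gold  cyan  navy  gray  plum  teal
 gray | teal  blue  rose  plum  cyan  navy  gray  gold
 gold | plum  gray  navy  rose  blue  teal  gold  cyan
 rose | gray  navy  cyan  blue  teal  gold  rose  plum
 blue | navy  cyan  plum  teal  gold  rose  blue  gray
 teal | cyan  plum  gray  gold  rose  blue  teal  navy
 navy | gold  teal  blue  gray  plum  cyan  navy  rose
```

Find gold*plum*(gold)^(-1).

navy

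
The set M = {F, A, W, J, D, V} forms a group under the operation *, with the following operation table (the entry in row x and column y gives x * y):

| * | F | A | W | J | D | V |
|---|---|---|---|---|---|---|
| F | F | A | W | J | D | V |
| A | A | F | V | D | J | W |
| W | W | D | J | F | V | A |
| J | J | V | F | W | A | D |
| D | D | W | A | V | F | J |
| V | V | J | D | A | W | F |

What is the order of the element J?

The identity element is F (its row matches the header).
J^1 = J
J^2 = J * J = W
J^3 = W * J = F
The first power of J equal to the identity is J^3, so ord(J) = 3.

3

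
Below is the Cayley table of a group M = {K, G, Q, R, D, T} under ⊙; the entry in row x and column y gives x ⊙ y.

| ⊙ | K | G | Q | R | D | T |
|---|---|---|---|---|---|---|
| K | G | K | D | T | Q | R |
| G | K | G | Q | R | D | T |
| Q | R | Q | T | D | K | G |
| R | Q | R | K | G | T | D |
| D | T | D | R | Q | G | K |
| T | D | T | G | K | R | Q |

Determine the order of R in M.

2

The identity element is G (its row matches the header).
R^1 = R
R^2 = R ⊙ R = G
The first power of R equal to the identity is R^2, so ord(R) = 2.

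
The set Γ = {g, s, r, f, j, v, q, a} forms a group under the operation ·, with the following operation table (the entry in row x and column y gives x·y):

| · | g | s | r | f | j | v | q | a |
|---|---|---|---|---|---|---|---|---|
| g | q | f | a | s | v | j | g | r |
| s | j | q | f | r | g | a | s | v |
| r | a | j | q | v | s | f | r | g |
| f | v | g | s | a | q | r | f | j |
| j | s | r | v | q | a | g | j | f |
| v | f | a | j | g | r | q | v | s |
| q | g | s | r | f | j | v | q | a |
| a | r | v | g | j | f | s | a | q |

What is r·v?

Read row r, column v: r·v = f.
(Structurally, Γ here is isomorphic to the dihedral group D_4.)

f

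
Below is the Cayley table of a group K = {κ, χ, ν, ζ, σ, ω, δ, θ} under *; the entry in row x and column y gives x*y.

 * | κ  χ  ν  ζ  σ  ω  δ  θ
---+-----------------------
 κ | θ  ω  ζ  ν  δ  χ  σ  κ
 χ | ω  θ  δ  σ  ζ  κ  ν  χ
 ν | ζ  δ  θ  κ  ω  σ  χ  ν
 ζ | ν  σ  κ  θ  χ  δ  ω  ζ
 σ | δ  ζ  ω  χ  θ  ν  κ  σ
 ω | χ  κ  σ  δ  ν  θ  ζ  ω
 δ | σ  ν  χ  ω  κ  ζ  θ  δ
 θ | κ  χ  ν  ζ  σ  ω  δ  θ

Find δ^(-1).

δ

First locate the identity: row θ matches the header, so θ is the identity.
Scan row δ for θ: δ*δ = θ. Hence δ^(-1) = δ.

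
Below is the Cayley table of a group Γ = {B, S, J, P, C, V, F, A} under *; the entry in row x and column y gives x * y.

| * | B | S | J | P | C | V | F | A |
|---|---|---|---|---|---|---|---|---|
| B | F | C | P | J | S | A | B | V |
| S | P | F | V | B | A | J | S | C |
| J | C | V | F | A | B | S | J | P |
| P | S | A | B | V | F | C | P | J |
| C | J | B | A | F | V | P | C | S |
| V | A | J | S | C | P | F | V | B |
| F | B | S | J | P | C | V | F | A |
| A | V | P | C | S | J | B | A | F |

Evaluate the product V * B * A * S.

V * B = A
A * A = F
F * S = S

S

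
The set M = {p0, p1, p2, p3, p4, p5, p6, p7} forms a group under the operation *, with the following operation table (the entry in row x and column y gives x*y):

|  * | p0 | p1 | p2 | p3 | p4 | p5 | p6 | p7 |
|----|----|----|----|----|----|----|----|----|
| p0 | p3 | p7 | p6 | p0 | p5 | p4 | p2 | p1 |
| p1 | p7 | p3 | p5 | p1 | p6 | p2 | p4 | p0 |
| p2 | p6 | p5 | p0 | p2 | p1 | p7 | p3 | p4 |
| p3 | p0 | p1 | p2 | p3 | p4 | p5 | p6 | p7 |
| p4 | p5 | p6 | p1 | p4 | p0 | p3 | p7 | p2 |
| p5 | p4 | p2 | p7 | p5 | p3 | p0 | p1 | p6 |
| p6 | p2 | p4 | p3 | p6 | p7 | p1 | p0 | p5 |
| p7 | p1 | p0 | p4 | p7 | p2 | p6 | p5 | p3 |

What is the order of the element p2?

The identity element is p3 (its row matches the header).
p2^1 = p2
p2^2 = p2*p2 = p0
p2^3 = p0*p2 = p6
p2^4 = p6*p2 = p3
The first power of p2 equal to the identity is p2^4, so ord(p2) = 4.
(Structurally, M here is isomorphic to Z_2 x Z_4.)

4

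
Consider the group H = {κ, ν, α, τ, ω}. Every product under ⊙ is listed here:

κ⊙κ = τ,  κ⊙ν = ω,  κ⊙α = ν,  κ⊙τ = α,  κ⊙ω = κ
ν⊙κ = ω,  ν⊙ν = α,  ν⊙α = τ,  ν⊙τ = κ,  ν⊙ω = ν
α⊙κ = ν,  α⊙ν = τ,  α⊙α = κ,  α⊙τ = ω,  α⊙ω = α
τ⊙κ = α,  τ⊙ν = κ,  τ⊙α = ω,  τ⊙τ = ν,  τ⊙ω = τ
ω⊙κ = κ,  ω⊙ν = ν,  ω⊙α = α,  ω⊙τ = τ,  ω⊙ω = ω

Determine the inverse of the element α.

First locate the identity: row ω matches the header, so ω is the identity.
Scan row α for ω: α ⊙ τ = ω. Hence α^(-1) = τ.

τ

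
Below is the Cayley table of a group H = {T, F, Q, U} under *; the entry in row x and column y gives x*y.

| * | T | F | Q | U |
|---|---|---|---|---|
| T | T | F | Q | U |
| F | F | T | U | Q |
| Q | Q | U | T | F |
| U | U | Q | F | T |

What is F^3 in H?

F

F^1 = F
F^2 = F*F = T
F^3 = T*F = F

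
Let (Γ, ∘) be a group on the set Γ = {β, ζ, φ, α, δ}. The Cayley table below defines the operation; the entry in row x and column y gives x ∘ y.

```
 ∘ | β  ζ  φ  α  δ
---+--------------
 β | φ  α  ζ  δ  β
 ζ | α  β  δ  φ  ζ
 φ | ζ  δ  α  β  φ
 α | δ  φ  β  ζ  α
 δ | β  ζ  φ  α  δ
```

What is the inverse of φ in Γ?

First locate the identity: row δ matches the header, so δ is the identity.
Scan row φ for δ: φ ∘ ζ = δ. Hence φ^(-1) = ζ.

ζ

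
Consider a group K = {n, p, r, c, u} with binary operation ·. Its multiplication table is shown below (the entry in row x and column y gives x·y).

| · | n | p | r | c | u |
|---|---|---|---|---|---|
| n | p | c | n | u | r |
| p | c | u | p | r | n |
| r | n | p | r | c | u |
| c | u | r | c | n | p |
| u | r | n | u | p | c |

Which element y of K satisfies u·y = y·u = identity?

First locate the identity: row r matches the header, so r is the identity.
Scan row u for r: u·n = r. Hence u^(-1) = n.

n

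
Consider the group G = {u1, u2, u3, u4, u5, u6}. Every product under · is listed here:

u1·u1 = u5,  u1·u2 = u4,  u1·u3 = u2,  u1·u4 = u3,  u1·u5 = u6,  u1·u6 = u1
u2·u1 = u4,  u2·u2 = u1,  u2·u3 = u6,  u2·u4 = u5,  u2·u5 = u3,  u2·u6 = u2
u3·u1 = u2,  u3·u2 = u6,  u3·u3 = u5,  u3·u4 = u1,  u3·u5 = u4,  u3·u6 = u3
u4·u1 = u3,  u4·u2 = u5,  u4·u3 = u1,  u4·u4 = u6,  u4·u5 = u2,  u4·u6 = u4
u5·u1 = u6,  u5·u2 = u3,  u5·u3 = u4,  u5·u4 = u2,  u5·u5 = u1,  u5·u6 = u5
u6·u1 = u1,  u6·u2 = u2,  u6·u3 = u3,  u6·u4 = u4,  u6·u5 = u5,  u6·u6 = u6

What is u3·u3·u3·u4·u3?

u3·u3 = u5
u5·u3 = u4
u4·u4 = u6
u6·u3 = u3

u3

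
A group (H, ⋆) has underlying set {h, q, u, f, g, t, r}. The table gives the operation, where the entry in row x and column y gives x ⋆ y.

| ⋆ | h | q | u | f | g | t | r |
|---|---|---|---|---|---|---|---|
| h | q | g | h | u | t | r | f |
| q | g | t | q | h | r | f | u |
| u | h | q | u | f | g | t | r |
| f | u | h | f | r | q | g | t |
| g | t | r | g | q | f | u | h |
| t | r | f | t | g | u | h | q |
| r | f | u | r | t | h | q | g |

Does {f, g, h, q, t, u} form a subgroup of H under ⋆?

f ⋆ f = r, which is not in {f, g, h, q, t, u}.
The subset is not closed under ⋆, so it is not a subgroup.

No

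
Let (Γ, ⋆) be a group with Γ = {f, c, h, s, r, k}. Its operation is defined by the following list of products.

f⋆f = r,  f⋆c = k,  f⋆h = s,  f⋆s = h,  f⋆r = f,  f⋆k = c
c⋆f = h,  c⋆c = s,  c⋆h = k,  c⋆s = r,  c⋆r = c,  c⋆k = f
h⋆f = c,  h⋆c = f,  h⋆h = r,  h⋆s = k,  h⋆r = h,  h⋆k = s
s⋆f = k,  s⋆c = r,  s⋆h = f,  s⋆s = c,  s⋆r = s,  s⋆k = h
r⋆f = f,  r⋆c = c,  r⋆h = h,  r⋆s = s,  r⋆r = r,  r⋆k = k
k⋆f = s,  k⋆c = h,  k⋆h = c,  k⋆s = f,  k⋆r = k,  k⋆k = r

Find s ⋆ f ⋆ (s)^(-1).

h

The identity is r. In row s, the entry r sits in column c, so s^(-1) = c.
s ⋆ f = k
k ⋆ c = h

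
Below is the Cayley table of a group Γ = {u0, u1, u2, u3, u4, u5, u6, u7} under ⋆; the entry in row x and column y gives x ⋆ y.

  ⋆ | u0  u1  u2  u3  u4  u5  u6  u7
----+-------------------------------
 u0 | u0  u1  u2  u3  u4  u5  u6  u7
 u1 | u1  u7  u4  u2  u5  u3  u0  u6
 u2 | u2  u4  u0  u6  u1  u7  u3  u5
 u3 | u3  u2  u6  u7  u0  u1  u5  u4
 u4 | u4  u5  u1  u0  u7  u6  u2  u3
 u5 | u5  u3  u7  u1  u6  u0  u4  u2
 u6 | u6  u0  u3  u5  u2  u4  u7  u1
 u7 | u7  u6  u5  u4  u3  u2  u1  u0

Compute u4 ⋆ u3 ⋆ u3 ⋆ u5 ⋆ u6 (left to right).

u0

u4 ⋆ u3 = u0
u0 ⋆ u3 = u3
u3 ⋆ u5 = u1
u1 ⋆ u6 = u0
(Structurally, Γ here is isomorphic to Z_2 x Z_4.)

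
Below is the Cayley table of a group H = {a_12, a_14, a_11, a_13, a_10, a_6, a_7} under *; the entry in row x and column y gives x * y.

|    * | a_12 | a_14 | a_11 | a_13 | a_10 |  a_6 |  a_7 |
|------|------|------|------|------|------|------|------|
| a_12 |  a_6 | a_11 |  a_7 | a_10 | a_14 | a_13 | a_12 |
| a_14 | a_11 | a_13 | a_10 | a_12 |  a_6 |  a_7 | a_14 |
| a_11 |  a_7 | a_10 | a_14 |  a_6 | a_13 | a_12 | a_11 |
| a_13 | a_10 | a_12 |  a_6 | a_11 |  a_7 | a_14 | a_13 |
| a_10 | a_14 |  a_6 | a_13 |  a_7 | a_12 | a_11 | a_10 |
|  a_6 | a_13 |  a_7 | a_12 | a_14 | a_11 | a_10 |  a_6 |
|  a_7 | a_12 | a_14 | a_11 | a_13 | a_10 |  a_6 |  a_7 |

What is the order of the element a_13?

7

The identity element is a_7 (its row matches the header).
a_13^1 = a_13
a_13^2 = a_13 * a_13 = a_11
a_13^3 = a_11 * a_13 = a_6
a_13^4 = a_6 * a_13 = a_14
a_13^5 = a_14 * a_13 = a_12
a_13^6 = a_12 * a_13 = a_10
a_13^7 = a_10 * a_13 = a_7
The first power of a_13 equal to the identity is a_13^7, so ord(a_13) = 7.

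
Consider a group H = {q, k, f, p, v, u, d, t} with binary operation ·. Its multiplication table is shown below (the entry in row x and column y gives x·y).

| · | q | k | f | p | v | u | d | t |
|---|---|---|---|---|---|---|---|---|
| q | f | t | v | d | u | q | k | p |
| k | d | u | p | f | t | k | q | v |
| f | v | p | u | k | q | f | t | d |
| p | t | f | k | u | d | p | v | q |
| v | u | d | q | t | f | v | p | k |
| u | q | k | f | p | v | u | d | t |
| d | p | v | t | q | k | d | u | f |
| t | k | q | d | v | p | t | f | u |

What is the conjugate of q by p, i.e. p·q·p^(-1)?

v

The identity is u. In row p, the entry u sits in column p, so p^(-1) = p.
p·q = t
t·p = v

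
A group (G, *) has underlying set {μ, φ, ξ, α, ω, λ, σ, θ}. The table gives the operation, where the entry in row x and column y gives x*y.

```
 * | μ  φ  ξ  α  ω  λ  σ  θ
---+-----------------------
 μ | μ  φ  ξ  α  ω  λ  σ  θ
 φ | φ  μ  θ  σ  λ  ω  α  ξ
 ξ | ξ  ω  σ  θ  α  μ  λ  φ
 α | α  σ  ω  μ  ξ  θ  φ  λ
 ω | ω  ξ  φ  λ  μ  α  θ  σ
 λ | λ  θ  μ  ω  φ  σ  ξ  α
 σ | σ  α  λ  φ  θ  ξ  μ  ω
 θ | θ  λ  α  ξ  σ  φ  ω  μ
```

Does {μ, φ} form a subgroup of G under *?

{μ, φ} contains the identity μ.
Checking products: every product of two elements of {μ, φ} (read from the table) lies in {μ, φ}, so the set is closed.
In a finite group, a nonempty closed subset is a subgroup. So {μ, φ} ≤ G.

Yes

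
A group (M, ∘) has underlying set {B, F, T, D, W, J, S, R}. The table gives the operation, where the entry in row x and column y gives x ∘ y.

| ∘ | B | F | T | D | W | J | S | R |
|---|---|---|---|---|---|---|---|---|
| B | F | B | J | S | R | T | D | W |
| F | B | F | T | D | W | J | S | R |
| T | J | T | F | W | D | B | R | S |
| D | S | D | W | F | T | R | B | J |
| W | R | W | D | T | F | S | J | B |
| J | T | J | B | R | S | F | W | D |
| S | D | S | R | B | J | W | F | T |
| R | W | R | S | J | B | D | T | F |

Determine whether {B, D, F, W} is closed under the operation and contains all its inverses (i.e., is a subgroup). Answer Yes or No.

B ∘ D = S, which is not in {B, D, F, W}.
The subset is not closed under ∘, so it is not a subgroup.
(Structurally, M here is isomorphic to the elementary abelian group (Z_2)^3.)

No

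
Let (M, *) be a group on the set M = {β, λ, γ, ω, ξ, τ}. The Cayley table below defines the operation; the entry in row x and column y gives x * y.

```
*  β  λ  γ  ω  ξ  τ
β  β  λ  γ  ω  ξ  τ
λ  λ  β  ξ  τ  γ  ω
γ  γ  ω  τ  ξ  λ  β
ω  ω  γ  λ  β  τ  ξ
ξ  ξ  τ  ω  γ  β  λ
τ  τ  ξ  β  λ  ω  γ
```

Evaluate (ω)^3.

ω^1 = ω
ω^2 = ω * ω = β
ω^3 = β * ω = ω

ω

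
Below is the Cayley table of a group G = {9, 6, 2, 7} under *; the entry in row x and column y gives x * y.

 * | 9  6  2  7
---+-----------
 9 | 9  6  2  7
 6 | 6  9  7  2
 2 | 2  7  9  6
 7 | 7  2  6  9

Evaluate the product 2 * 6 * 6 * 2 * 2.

2 * 6 = 7
7 * 6 = 2
2 * 2 = 9
9 * 2 = 2

2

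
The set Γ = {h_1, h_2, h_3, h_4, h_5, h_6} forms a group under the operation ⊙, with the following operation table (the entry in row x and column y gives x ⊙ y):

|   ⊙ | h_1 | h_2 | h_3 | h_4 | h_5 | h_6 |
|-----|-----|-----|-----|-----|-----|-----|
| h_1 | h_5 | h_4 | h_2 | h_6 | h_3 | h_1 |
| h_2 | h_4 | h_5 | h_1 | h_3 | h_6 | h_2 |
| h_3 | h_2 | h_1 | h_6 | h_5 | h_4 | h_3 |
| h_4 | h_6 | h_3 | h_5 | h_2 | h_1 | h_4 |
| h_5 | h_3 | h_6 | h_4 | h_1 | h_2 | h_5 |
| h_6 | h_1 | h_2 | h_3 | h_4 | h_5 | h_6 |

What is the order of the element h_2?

3

The identity element is h_6 (its row matches the header).
h_2^1 = h_2
h_2^2 = h_2 ⊙ h_2 = h_5
h_2^3 = h_5 ⊙ h_2 = h_6
The first power of h_2 equal to the identity is h_2^3, so ord(h_2) = 3.
(Structurally, Γ here is isomorphic to the cyclic group Z_6.)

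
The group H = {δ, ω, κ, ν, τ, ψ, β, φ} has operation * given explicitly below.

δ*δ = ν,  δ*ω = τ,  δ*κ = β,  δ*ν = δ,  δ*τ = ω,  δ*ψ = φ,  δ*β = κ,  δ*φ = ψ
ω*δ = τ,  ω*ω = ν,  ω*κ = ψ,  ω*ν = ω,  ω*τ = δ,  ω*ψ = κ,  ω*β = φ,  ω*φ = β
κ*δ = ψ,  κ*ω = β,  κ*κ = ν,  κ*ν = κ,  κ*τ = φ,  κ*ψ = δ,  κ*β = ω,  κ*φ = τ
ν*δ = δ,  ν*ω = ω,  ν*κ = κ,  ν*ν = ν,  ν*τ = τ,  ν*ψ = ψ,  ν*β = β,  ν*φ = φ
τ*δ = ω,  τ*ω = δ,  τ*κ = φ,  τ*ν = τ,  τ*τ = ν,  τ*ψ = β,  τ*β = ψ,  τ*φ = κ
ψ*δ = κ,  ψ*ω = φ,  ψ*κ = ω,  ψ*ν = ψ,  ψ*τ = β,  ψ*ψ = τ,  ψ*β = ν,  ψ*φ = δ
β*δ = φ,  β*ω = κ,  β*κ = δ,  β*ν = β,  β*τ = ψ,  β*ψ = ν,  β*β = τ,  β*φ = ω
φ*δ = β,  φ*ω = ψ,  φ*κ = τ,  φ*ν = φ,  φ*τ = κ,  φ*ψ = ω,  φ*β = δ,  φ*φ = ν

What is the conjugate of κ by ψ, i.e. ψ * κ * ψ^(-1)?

φ

The identity is ν. In row ψ, the entry ν sits in column β, so ψ^(-1) = β.
ψ * κ = ω
ω * β = φ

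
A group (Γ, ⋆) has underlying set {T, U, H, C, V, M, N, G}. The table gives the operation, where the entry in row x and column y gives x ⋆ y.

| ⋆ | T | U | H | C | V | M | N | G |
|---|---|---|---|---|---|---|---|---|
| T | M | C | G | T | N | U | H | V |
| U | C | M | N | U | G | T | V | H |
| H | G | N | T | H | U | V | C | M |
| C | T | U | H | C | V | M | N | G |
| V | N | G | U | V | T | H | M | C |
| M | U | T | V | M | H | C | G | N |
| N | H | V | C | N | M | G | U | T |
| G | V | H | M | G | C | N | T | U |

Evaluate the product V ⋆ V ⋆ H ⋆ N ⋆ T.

V ⋆ V = T
T ⋆ H = G
G ⋆ N = T
T ⋆ T = M

M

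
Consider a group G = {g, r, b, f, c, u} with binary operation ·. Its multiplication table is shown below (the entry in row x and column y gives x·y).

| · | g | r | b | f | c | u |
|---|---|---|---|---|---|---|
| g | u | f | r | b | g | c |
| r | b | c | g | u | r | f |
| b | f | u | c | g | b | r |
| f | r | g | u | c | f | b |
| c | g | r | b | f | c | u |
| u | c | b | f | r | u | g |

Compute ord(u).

The identity element is c (its row matches the header).
u^1 = u
u^2 = u·u = g
u^3 = g·u = c
The first power of u equal to the identity is u^3, so ord(u) = 3.
(Structurally, G here is isomorphic to the symmetric group S_3.)

3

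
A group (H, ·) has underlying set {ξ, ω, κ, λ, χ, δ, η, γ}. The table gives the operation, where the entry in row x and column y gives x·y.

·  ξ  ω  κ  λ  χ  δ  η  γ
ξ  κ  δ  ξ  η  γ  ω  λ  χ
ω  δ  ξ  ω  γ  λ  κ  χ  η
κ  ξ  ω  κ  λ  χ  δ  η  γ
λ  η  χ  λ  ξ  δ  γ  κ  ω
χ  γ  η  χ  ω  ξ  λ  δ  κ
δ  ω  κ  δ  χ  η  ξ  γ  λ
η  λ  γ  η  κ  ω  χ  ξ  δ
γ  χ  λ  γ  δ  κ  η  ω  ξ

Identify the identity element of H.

κ

The identity e satisfies e·x = x for all x, so its row in the table reproduces the column headers.
Row κ reads: ξ, ω, κ, λ, χ, δ, η, γ — exactly the header order. So κ is the identity.
(Structurally, H here is isomorphic to the quaternion group Q_8.)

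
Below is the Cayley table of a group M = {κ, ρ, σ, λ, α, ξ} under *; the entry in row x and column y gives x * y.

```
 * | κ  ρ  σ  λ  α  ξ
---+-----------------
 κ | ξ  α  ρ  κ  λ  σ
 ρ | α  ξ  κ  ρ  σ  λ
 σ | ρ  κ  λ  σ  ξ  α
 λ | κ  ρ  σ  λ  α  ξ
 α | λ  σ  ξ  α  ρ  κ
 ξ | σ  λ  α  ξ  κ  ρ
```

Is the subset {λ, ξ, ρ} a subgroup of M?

{λ, ξ, ρ} contains the identity λ.
Checking products: every product of two elements of {λ, ξ, ρ} (read from the table) lies in {λ, ξ, ρ}, so the set is closed.
In a finite group, a nonempty closed subset is a subgroup. So {λ, ξ, ρ} ≤ M.

Yes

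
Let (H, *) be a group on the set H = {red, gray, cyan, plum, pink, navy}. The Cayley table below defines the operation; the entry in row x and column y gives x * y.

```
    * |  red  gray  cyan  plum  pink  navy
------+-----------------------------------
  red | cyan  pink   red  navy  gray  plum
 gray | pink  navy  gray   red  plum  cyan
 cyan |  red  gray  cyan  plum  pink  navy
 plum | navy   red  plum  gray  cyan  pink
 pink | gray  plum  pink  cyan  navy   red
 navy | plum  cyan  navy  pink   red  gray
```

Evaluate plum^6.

plum^1 = plum
plum^2 = plum * plum = gray
plum^3 = gray * plum = red
plum^4 = red * plum = navy
plum^5 = navy * plum = pink
plum^6 = pink * plum = cyan
(Structurally, H here is isomorphic to the cyclic group Z_6.)

cyan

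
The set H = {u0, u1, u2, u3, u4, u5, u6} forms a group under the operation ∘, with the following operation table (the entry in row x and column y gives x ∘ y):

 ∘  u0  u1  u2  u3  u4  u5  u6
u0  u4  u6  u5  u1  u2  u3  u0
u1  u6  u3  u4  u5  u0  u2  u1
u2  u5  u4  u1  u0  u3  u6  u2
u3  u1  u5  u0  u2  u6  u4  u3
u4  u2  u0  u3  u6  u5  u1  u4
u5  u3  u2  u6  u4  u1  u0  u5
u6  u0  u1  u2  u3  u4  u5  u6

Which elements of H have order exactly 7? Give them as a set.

{u0, u1, u2, u3, u4, u5}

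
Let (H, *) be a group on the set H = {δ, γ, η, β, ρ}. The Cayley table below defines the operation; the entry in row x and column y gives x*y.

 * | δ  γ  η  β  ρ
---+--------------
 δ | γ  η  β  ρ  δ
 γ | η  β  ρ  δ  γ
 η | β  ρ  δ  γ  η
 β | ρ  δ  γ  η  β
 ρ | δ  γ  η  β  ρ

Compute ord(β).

5

The identity element is ρ (its row matches the header).
β^1 = β
β^2 = β*β = η
β^3 = η*β = γ
β^4 = γ*β = δ
β^5 = δ*β = ρ
The first power of β equal to the identity is β^5, so ord(β) = 5.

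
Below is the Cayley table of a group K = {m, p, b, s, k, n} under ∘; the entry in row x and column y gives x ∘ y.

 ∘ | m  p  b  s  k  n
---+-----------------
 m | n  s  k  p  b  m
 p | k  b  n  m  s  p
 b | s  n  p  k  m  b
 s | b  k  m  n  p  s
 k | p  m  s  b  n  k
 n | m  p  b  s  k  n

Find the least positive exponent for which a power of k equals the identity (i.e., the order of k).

2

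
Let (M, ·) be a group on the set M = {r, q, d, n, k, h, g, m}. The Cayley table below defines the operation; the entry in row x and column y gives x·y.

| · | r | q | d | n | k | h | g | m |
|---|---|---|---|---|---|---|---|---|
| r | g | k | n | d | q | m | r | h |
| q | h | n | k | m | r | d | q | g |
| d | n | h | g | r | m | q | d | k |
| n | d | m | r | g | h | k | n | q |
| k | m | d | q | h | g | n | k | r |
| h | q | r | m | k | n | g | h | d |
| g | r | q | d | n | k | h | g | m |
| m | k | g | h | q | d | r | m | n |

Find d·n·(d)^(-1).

n

The identity is g. In row d, the entry g sits in column d, so d^(-1) = d.
d·n = r
r·d = n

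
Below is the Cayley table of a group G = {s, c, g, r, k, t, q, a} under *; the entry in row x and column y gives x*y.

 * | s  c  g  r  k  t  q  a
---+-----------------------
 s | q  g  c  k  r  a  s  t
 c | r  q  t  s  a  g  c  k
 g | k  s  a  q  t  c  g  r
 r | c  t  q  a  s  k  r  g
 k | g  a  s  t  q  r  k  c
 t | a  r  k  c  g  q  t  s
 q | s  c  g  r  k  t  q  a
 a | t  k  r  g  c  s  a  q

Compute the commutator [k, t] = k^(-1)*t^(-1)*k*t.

Identity is q; from the table k^(-1) = k and t^(-1) = t.
k*t = r
r*k = s
s*t = a

a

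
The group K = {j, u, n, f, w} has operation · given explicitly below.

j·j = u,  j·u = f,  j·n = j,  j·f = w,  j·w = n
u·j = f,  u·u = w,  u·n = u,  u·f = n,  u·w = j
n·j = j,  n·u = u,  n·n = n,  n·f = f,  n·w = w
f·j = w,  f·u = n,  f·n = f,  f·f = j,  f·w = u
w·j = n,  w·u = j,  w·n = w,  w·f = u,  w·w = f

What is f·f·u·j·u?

j

f·f = j
j·u = f
f·j = w
w·u = j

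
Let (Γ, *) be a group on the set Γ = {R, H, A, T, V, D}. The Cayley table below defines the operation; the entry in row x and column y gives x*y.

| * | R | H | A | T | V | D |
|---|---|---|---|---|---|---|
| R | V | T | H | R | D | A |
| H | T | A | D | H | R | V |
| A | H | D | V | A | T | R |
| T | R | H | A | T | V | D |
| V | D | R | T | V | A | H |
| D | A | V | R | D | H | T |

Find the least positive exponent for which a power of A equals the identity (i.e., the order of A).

The identity element is T (its row matches the header).
A^1 = A
A^2 = A*A = V
A^3 = V*A = T
The first power of A equal to the identity is A^3, so ord(A) = 3.
(Structurally, Γ here is isomorphic to the cyclic group Z_6.)

3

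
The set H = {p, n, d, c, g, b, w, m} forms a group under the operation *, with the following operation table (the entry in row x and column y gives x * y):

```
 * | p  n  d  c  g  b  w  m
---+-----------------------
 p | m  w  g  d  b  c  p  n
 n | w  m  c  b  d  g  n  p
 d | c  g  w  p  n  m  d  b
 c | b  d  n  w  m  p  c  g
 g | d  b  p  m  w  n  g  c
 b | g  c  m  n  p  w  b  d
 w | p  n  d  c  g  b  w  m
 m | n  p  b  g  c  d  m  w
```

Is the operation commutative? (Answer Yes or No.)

No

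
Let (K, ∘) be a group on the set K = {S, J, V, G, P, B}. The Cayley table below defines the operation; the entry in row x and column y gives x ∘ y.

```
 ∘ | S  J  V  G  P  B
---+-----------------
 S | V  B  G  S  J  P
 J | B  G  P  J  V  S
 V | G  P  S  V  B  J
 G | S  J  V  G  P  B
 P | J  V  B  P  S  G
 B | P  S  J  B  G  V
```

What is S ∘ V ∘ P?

S ∘ V = G
G ∘ P = P

P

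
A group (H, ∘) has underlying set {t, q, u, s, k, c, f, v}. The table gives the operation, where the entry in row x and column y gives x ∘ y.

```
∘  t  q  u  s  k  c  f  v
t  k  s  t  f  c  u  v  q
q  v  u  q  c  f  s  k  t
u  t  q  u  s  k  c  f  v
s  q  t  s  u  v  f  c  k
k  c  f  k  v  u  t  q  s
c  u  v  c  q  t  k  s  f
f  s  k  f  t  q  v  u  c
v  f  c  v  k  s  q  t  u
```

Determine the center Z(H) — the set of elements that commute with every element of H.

{k, u}

An element z is central iff its row equals its column in the table.
For v: v ∘ t = f ≠ q = t ∘ v, so v ∉ Z.
Checking each element this way leaves Z(H) = {k, u}.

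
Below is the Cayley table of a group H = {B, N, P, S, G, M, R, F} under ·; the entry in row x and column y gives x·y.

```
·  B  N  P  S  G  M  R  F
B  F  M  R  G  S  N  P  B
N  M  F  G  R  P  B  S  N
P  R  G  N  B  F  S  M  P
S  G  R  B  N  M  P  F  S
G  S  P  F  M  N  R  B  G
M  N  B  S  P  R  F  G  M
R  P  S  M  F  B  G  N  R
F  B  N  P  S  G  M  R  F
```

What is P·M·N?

P·M = S
S·N = R

R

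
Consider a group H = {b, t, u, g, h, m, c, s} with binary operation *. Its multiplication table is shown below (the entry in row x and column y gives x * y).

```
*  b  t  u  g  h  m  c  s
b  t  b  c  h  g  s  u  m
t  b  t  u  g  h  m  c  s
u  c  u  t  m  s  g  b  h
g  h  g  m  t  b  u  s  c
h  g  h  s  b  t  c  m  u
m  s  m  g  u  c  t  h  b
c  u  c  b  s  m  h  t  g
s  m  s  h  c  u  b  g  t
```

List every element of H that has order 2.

Identity is t. Compute the order of each non-identity element by repeated multiplication:
  b: b → t  (order 2)
  u: u → t  (order 2)
  g: g → t  (order 2)
  h: h → t  (order 2)
  m: m → t  (order 2)
  c: c → t  (order 2)
  s: s → t  (order 2)
Elements of order 2: {b, c, g, h, m, s, u}.

{b, c, g, h, m, s, u}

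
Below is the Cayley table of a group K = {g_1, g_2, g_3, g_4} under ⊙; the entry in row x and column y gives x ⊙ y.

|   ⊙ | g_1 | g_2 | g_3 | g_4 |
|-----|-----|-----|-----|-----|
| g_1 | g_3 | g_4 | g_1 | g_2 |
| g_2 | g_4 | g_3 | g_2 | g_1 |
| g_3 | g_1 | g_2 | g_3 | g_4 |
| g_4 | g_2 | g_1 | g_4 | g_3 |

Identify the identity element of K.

The identity e satisfies e ⊙ x = x for all x, so its row in the table reproduces the column headers.
Row g_3 reads: g_1, g_2, g_3, g_4 — exactly the header order. So g_3 is the identity.
(Structurally, K here is isomorphic to the Klein four-group V_4.)

g_3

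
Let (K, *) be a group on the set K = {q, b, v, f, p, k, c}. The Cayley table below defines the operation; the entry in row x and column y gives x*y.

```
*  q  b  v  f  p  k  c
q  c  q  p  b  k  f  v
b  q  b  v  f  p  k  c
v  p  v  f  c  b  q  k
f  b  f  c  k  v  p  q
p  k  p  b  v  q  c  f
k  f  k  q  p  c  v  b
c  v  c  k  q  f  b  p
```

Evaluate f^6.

f^1 = f
f^2 = f*f = k
f^3 = k*f = p
f^4 = p*f = v
f^5 = v*f = c
f^6 = c*f = q

q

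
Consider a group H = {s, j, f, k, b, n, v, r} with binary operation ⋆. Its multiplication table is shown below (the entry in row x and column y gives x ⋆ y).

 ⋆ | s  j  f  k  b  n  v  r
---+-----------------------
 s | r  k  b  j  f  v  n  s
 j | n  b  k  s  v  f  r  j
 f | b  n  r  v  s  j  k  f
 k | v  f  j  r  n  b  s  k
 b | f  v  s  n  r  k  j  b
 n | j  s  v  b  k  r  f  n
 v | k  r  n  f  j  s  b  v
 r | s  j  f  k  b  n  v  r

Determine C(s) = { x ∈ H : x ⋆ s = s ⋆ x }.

Compare row s with column s entry by entry.
f ⋆ s = b = s ⋆ f, so f commutes with s.
j ⋆ s = n but s ⋆ j = k, so j does not.
Collecting the elements that commute with s: C(s) = {b, f, r, s}.

{b, f, r, s}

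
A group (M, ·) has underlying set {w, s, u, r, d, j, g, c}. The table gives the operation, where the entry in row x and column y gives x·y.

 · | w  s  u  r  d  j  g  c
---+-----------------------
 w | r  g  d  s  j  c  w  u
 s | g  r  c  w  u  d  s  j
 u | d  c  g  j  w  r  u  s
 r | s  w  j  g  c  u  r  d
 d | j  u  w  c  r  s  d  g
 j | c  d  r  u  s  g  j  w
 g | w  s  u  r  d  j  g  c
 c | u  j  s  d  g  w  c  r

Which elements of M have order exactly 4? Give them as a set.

Identity is g. Compute the order of each non-identity element by repeated multiplication:
  w: w → r → s → g  (order 4)
  s: s → r → w → g  (order 4)
  u: u → g  (order 2)
  r: r → g  (order 2)
  d: d → r → c → g  (order 4)
  j: j → g  (order 2)
  c: c → r → d → g  (order 4)
Elements of order 4: {c, d, s, w}.

{c, d, s, w}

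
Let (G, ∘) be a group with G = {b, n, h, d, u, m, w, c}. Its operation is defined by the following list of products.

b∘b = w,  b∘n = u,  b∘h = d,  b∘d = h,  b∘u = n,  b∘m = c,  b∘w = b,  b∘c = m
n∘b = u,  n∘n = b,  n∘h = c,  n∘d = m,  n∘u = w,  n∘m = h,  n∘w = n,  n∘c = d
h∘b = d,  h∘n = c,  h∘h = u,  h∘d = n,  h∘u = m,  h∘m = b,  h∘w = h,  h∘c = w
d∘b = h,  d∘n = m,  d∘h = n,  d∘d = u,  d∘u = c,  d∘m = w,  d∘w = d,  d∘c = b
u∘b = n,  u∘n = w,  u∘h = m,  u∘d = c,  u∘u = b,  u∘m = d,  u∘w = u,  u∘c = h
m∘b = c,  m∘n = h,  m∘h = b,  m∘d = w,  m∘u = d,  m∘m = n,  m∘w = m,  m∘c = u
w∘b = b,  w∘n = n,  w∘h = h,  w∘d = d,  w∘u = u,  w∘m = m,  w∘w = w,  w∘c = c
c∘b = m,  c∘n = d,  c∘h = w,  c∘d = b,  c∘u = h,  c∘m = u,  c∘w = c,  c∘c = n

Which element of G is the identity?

w

The identity e satisfies e ∘ x = x for all x, so its row in the table reproduces the column headers.
Row w reads: b, n, h, d, u, m, w, c — exactly the header order. So w is the identity.
(Structurally, G here is isomorphic to the cyclic group Z_8.)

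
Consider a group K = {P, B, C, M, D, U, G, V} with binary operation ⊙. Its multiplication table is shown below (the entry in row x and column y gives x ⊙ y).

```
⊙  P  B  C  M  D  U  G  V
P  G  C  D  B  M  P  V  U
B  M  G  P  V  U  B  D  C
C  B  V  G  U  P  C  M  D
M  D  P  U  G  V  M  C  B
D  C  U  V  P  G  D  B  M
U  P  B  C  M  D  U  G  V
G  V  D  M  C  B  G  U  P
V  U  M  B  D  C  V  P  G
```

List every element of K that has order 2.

Identity is U. Compute the order of each non-identity element by repeated multiplication:
  P: P → G → V → U  (order 4)
  B: B → G → D → U  (order 4)
  C: C → G → M → U  (order 4)
  M: M → G → C → U  (order 4)
  D: D → G → B → U  (order 4)
  G: G → U  (order 2)
  V: V → G → P → U  (order 4)
Elements of order 2: {G}.
(Structurally, K here is isomorphic to the quaternion group Q_8.)

{G}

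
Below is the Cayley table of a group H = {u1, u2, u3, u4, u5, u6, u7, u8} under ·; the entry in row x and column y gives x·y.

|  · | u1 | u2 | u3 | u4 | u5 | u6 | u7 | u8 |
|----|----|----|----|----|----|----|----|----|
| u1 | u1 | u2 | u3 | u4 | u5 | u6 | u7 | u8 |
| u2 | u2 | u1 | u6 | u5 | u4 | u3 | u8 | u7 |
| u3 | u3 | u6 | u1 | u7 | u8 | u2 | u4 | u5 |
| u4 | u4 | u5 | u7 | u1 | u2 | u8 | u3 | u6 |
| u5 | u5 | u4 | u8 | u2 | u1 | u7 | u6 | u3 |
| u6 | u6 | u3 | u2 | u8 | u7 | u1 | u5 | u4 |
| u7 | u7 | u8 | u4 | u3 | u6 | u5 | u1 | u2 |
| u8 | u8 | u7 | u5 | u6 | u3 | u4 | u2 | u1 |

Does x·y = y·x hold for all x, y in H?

Check whether the table is symmetric across its main diagonal.
Every entry (row x, col y) equals the entry (row y, col x), so H is abelian.

Yes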